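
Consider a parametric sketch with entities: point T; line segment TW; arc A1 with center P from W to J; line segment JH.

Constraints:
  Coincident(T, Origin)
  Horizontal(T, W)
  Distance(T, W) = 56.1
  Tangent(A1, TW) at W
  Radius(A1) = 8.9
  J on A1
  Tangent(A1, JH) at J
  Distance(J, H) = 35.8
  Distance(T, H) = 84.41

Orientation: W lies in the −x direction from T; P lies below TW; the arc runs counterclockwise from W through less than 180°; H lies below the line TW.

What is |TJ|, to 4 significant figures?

65.07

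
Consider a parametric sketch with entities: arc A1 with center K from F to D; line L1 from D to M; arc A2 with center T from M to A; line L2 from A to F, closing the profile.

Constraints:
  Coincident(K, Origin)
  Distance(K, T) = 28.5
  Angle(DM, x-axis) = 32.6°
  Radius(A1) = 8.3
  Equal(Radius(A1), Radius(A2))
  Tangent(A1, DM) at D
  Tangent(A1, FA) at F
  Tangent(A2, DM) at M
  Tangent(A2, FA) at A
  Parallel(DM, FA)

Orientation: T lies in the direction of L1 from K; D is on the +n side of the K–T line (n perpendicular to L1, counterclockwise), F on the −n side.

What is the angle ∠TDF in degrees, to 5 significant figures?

73.763°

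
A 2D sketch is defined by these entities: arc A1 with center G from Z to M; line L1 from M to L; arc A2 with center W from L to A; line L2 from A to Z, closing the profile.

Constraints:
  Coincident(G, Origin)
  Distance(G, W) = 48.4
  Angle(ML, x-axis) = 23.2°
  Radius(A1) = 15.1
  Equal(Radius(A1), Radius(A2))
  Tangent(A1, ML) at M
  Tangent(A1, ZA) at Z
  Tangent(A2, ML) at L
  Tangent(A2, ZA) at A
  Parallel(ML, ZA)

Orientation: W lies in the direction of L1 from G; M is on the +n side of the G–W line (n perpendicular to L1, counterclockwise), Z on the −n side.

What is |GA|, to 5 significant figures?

50.701

Tangency of A1 to both parallel lines with radius 15.1 puts M and Z at G ± 15.1·n: M = (-5.9485, 13.879), Z = (5.9485, -13.879). Equal radii place L and A the same way about W: L = W + 15.1·n = (38.538, 32.946), A = W − 15.1·n = (50.435, 5.1878). Then |GA| = |A − G| = 50.701.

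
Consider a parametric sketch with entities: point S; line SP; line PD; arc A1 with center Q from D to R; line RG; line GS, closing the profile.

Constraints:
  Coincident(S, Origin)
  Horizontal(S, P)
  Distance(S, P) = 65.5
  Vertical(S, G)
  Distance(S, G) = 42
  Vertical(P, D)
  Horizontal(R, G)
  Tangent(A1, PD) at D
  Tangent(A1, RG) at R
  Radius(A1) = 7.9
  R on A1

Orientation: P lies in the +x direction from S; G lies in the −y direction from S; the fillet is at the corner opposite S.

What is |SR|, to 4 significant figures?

71.29

S is at the origin; S and P share the same y with |SP| = 65.5 and P on the +x side, so P = (65.50, 0.000). SG is vertical with |SG| = 42.0 and G on the −y side, so G = (0.000, -42.00). The virtual corner opposite S is at (65.50, -42.00). Tangency of A1 to PD means the radius QD is perpendicular to PD and A1 meets RG tangentially, so QR is at right angles to RG, with radius 7.9, so the center Q sits 7.9 in from both sides at Q = (57.60, -34.10). That places the tangent points at D = (65.50, -34.10) on PD and R = (57.60, -42.00) on RG. Then |SR| = |R − S| = 71.29.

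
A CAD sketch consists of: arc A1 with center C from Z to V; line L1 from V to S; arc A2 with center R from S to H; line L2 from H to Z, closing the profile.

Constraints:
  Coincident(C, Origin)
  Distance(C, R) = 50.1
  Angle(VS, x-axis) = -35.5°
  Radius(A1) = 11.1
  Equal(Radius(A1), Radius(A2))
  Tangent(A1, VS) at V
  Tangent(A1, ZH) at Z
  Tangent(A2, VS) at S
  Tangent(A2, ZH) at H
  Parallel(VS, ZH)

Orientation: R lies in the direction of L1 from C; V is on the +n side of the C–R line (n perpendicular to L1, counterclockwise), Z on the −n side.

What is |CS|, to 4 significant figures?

51.31

The slot axis is L1's direction at -35.5°, so u = (cos -35.5°, sin -35.5°) = (0.8141, -0.5807) and n = (−sin -35.5°, cos -35.5°) = (0.5807, 0.8141). C is at the origin and R lies 50.1 along u from C, so R = 50.1·u = (40.79, -29.09). Tangency of A1 to both parallel lines with radius 11.1 puts V and Z at C ± 11.1·n: V = (6.446, 9.037), Z = (-6.446, -9.037). Equal radii place S and H the same way about R: S = R + 11.1·n = (47.23, -20.06), H = R − 11.1·n = (34.34, -38.13). Then |CS| = |S − C| = 51.31.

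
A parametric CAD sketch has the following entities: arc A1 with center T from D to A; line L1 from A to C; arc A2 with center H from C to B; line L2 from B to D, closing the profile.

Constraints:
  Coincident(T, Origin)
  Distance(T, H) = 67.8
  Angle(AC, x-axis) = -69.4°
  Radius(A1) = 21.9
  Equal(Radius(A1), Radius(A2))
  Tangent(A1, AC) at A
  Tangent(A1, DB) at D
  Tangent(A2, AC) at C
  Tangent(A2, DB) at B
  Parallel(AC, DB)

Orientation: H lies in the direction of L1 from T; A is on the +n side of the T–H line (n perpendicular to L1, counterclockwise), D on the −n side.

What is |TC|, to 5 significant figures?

71.249

The slot axis is L1's direction at -69.4°, so u = (cos -69.4°, sin -69.4°) = (0.35184, -0.93606) and n = (−sin -69.4°, cos -69.4°) = (0.93606, 0.35184). T is at the origin and H lies 67.8 along u from T, so H = 67.8·u = (23.855, -63.465). Tangency of A1 to both parallel lines with radius 21.9 puts A and D at T ± 21.9·n: A = (20.500, 7.7053), D = (-20.500, -7.7053). Equal radii place C and B the same way about H: C = H + 21.9·n = (44.355, -55.760), B = H − 21.9·n = (3.3552, -71.170). Then |TC| = |C − T| = 71.249.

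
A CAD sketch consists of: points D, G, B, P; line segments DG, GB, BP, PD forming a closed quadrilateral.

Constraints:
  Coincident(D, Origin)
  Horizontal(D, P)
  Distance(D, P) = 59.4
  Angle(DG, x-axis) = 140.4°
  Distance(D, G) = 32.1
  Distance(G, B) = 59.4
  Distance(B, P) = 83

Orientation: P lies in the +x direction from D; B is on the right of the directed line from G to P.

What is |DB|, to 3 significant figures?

40.7

Checks: |GB| = 59.40 ✓; |BP| = 83.00 ✓.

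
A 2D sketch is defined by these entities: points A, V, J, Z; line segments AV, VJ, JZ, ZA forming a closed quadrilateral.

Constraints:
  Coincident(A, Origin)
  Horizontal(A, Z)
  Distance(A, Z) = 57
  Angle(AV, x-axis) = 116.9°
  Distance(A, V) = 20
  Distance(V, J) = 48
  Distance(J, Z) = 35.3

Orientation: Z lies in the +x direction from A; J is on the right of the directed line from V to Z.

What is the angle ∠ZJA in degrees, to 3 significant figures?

122°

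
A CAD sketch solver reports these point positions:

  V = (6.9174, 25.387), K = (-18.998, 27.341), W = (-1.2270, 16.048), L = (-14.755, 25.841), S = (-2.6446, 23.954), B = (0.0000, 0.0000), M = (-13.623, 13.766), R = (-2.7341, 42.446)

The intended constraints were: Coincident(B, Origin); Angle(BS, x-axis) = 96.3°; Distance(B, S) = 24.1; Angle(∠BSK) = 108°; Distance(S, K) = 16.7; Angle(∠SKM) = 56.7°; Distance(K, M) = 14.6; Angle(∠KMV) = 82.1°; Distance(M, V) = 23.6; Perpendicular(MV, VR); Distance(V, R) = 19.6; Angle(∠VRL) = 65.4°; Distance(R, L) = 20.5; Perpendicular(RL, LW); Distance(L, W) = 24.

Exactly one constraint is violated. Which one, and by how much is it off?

Distance(L, W) = 24 — off by 7.30.

B = (0.00, 0.00) ✓; BS at 96.30° ✓; |BS| = 24.10 ✓; ∠BSK = 108.0° ✓; |SK| = 16.70 ✓; ∠SKM = 56.70° ✓; |KM| = 14.60 ✓; ∠KMV = 82.10° ✓; |MV| = 23.60 ✓; ∠(MV, VR) = 90.00° ✓; |VR| = 19.60 ✓; ∠VRL = 65.40° ✓; |RL| = 20.50 ✓; ∠(RL, LW) = 90.00° ✓; |LW| = 16.70 ✗.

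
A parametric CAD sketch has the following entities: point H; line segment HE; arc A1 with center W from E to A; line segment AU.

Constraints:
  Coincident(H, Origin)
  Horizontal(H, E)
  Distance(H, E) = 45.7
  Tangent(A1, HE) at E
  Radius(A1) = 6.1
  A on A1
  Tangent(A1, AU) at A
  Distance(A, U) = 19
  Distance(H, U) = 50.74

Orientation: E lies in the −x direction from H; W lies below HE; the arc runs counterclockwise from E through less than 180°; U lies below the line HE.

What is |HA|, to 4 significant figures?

51.99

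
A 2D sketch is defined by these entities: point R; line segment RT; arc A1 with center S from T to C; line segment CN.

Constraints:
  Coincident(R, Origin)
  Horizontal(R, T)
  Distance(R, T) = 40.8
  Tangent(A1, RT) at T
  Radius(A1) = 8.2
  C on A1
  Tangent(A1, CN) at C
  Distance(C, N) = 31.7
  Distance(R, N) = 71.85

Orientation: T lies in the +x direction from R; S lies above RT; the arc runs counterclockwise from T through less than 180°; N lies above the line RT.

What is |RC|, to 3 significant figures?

47.7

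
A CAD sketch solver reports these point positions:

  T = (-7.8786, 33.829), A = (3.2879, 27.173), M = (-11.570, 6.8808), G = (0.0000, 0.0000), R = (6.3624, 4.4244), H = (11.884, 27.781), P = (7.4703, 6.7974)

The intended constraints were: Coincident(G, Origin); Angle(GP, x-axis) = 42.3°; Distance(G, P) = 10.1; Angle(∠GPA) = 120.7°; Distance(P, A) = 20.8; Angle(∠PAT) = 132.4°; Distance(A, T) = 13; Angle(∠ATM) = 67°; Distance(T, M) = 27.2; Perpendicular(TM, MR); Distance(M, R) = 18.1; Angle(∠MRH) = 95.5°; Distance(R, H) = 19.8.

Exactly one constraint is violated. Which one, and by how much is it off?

Distance(R, H) = 19.8 — off by 4.20.

G = (0.00, 0.00) ✓; GP at 42.30° ✓; |GP| = 10.10 ✓; ∠GPA = 120.7° ✓; |PA| = 20.80 ✓; ∠PAT = 132.4° ✓; |AT| = 13.00 ✓; ∠ATM = 67.00° ✓; |TM| = 27.20 ✓; ∠(TM, MR) = 90.00° ✓; |MR| = 18.10 ✓; ∠MRH = 95.50° ✓; |RH| = 24.00 ✗.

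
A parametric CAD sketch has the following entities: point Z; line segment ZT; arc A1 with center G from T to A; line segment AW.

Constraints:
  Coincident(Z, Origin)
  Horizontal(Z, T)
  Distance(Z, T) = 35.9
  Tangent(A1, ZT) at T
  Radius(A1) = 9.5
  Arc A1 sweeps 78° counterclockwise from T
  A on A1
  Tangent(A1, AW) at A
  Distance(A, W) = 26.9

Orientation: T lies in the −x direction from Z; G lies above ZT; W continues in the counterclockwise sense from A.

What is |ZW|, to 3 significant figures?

39.8

Z is at the origin; Z and T share the same y with |ZT| = 35.9 and T on the −x side, so T = (-35.9, 0.00). Tangency of A1 to ZT means the radius GT is perpendicular to ZT, so G = T + (0, 9.5) = (-35.9, 9.50). On A1, T sits at bearing -90° from G; a 78° counterclockwise sweep puts A at bearing -12°, so A = G + 9.5·(cos -12°, sin -12°) = (-26.6, 7.52). Since A1 is tangent to AW there, GA ⟂ AW, so AW runs along (−sin -12°, cos -12°); with |AW| = 26.9, W = (-21.0, 33.8). Then |ZW| = |W − Z| = 39.8.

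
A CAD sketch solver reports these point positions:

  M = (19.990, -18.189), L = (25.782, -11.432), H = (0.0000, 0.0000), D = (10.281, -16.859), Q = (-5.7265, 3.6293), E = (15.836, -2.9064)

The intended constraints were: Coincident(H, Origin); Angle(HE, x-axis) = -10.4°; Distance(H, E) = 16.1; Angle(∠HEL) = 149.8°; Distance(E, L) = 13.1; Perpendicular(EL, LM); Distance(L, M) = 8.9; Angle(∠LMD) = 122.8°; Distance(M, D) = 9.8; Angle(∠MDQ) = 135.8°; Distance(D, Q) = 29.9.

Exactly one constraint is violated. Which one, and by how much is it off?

Distance(D, Q) = 29.9 — off by 3.90.

H = (0.00, 0.00) ✓; HE at -10.40° ✓; |HE| = 16.10 ✓; ∠HEL = 149.8° ✓; |EL| = 13.10 ✓; ∠(EL, LM) = 90.00° ✓; |LM| = 8.900 ✓; ∠LMD = 122.8° ✓; |MD| = 9.800 ✓; ∠MDQ = 135.8° ✓; |DQ| = 26.00 ✗.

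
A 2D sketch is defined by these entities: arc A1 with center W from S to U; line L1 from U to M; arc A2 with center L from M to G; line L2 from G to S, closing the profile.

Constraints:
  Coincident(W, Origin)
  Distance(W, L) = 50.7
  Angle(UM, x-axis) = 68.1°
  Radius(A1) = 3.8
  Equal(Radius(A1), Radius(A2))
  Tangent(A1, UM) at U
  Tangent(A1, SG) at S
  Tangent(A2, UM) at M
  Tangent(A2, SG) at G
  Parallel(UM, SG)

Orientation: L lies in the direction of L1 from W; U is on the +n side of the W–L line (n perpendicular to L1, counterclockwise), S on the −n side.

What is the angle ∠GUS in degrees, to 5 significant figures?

81.475°

The slot axis is L1's direction at 68.1°, so u = (cos 68.1°, sin 68.1°) = (0.37299, 0.92784) and n = (−sin 68.1°, cos 68.1°) = (-0.92784, 0.37299). W is at the origin and L lies 50.7 along u from W, so L = 50.7·u = (18.910, 47.041). Tangency of A1 to both parallel lines with radius 3.8 puts U and S at W ± 3.8·n: U = (-3.5258, 1.4174), S = (3.5258, -1.4174). Equal radii place M and G the same way about L: M = L + 3.8·n = (15.385, 48.459), G = L − 3.8·n = (22.436, 45.624). Then cos ∠GUS = UG·US / (|UG||US|), giving 81.475°.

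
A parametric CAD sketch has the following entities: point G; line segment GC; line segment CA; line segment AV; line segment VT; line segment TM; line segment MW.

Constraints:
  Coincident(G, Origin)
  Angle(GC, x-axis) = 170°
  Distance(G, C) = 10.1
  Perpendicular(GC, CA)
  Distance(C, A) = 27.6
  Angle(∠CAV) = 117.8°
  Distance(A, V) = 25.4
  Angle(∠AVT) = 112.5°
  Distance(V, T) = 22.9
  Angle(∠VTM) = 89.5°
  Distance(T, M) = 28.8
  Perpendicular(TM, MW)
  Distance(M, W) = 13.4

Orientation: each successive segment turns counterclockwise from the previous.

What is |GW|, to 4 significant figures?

11.53

G is at the origin; GC runs at 170.0° with length 10.1, so C = (-9.947, 1.754). The perpendicularity gives CA at right angles to GC, so CA runs at -100.0°; with |CA| = 27.6, A = (-14.74, -25.43). ∠CAV = 117.8° gives AV at -37.80° from the x-axis; with |AV| = 25.4, V = (5.331, -40.99). ∠AVT = 112.5° gives VT at 29.70° from the x-axis; with |VT| = 22.9, T = (25.22, -29.65). ∠VTM = 89.5° gives TM at 120.2° from the x-axis; with |TM| = 28.8, M = (10.74, -4.758). The perpendicularity gives MW at right angles to TM, so MW runs at -149.8°; with |MW| = 13.4, W = (-0.8459, -11.50). Then |GW| = |W − G| = 11.53.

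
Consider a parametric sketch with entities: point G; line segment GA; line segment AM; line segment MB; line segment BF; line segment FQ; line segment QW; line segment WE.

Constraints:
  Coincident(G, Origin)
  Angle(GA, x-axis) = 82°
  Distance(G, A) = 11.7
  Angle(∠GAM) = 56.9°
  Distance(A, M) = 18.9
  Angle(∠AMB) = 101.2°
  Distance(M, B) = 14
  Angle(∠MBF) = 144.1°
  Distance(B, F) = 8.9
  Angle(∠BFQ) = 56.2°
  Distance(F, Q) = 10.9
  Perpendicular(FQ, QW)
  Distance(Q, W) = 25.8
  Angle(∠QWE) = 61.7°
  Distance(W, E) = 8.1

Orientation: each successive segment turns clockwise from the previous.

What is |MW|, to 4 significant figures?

15.33

∠BFQ = 56.2° gives FQ at 80.40° from the x-axis; with |FQ| = 10.9, Q = (2.592, -5.876). FQ is perpendicular to QW, so QW runs at -9.600°; with |QW| = 25.8, W = (28.03, -10.18). Then |MW| = |W − M| = 15.33.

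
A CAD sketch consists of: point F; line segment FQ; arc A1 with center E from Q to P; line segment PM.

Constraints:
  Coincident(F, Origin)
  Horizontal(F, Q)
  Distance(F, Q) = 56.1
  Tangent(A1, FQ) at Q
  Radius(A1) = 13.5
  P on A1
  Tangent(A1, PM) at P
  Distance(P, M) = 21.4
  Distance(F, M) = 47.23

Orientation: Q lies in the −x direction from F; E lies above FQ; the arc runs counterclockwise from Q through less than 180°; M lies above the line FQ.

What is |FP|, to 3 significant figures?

44.3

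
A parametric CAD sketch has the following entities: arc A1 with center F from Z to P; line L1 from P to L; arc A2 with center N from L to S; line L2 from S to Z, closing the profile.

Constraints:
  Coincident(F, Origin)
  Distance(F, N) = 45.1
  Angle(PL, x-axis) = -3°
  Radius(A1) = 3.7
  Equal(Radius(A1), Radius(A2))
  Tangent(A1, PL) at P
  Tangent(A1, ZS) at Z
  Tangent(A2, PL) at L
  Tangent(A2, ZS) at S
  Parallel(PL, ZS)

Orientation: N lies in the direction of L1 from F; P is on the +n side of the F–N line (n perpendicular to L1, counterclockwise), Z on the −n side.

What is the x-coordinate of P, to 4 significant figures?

0.1936

F is at the origin and N lies 45.1 along u from F, so N = 45.1·u = (45.04, -2.360). Tangency of A1 to both parallel lines with radius 3.7 puts P and Z at F ± 3.7·n: P = (0.1936, 3.695), Z = (-0.1936, -3.695). So P.x = 0.1936.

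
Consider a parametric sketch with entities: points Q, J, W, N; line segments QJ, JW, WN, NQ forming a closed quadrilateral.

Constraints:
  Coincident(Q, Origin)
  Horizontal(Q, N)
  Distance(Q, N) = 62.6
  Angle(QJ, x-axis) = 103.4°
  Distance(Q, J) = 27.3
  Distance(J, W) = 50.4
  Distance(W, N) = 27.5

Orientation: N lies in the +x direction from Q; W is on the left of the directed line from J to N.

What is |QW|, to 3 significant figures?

48.0

Checks: |JW| = 50.40 ✓; |WN| = 27.50 ✓.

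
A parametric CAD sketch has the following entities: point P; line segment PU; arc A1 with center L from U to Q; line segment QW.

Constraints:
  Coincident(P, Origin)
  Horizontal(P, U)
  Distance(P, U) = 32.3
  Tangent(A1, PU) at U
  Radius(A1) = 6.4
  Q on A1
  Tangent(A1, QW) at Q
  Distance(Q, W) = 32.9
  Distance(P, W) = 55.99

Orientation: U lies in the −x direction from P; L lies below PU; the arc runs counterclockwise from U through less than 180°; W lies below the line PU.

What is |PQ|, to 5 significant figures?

39.172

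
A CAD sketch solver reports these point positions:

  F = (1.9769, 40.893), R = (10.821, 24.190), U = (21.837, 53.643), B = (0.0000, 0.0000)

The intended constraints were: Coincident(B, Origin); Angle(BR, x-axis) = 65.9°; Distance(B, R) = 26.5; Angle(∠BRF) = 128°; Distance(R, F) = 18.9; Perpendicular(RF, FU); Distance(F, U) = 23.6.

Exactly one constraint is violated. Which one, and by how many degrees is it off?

Perpendicular(RF, FU) — off by 4.80°.

B = (0.00, 0.00) ✓; BR at 65.90° ✓; |BR| = 26.50 ✓; ∠BRF = 128.0° ✓; |RF| = 18.90 ✓; ∠(RF, FU) = 85.20° ✗; |FU| = 23.60 ✓.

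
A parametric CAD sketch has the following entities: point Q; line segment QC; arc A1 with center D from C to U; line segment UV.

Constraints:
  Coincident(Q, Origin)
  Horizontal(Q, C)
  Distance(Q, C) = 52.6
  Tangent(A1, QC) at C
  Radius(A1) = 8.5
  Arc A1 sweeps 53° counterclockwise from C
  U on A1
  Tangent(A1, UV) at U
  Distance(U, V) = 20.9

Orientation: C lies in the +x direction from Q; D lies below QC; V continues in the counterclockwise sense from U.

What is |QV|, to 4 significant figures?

38.83

Q is at the origin; Q and C share the same y with |QC| = 52.6 and C on the +x side, so C = (52.60, 0.000). The tangent condition forces DC to be normal to QC, so D = C + (0, -8.5) = (52.60, -8.500). On A1, C sits at bearing 90° from D; a 53° counterclockwise sweep puts U at bearing 143°, so U = D + 8.5·(cos 143°, sin 143°) = (45.81, -3.385). The tangent condition forces DU to be normal to UV, so UV runs along (−sin 143°, cos 143°); with |UV| = 20.9, V = (33.23, -20.08). Then |QV| = |V − Q| = 38.83.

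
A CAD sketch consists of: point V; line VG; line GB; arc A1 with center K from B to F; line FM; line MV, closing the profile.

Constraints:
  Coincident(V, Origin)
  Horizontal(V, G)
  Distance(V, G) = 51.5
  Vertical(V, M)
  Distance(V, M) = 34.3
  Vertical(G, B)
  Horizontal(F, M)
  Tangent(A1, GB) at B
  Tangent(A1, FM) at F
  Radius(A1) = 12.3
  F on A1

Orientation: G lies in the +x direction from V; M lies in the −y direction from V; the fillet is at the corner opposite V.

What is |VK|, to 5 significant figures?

44.952

V and M share the same x with |VM| = 34.3 and M on the −y side, so M = (0.0000, -34.300). The virtual corner opposite V is at (51.500, -34.300). A1 meets GB tangentially, so KB is at right angles to GB and the tangent condition forces KF to be normal to FM, with radius 12.3, so the center K sits 12.3 in from both sides at K = (39.200, -22.000). Then |VK| = |K − V| = 44.952.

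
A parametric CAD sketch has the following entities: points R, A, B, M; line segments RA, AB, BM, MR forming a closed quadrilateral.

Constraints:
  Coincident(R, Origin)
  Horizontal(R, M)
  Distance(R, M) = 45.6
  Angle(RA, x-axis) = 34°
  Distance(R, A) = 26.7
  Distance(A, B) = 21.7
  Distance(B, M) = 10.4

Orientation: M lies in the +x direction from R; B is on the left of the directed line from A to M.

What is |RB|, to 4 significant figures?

44.47

Checks: |AB| = 21.70 ✓; |BM| = 10.40 ✓.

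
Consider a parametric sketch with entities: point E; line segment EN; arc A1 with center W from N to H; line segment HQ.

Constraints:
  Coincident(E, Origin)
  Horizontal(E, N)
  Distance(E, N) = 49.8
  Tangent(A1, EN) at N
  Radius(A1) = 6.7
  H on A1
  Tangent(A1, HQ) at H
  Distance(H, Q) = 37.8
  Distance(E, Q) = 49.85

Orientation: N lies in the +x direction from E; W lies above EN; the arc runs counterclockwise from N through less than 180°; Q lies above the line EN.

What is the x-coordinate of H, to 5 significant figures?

54.871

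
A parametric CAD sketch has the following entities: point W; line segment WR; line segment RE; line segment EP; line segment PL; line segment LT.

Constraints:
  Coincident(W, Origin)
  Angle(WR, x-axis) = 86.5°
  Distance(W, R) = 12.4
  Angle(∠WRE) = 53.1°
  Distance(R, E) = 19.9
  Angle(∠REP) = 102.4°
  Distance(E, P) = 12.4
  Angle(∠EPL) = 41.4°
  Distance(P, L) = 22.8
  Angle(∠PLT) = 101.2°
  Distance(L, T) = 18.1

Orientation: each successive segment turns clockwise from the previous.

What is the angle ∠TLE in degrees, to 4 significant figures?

69.92°

∠EPL = 41.4° gives PL at 103.4° from the x-axis; with |PL| = 22.8, L = (4.806, 10.71). ∠PLT = 101.2° gives LT at 24.60° from the x-axis; with |LT| = 18.1, T = (21.26, 18.24). Then cos ∠TLE = LT·LE / (|LT||LE|), giving 69.92°.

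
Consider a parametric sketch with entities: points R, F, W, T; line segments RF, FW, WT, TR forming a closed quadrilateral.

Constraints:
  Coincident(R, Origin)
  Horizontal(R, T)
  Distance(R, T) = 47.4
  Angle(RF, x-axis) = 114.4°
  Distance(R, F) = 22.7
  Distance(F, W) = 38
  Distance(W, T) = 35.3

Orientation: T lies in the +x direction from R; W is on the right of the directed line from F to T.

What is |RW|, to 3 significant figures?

16.6

R is at the origin; RT is horizontal with |RT| = 47.4 and T in +x, so T = (47.4, 0). RF runs at 114.4° with |RF| = 22.7, so F = (-9.38, 20.7). W is determined by |FW| = 38.0 and |WT| = 35.3 together: it lies at the intersection of circle(F, 38.0) and circle(T, 35.3). With |FT| = 60.4, the foot of the radical line on FT is 31.8 from F and the perpendicular offset is √(38.0² − 31.8²) = 20.7. Taking the right-of-FT solution: W = (13.5, -9.70).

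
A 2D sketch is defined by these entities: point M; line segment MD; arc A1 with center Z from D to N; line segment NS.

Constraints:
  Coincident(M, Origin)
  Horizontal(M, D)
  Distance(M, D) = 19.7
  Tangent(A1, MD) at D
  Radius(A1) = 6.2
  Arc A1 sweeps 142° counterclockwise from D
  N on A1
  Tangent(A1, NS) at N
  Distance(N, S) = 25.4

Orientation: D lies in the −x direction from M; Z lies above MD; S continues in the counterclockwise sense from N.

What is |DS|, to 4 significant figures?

31.25

M is at the origin; MD is horizontal with |MD| = 19.7 and D on the −x side, so D = (-19.70, 0.000). Since A1 is tangent to MD there, ZD ⟂ MD, so Z = D + (0, 6.2) = (-19.70, 6.200). On A1, D sits at bearing -90° from Z; a 142° counterclockwise sweep puts N at bearing 52°, so N = Z + 6.2·(cos 52°, sin 52°) = (-15.88, 11.09). Since A1 is tangent to NS there, ZN ⟂ NS, so NS runs along (−sin 52°, cos 52°); with |NS| = 25.4, S = (-35.90, 26.72). Then |DS| = |S − D| = 31.25.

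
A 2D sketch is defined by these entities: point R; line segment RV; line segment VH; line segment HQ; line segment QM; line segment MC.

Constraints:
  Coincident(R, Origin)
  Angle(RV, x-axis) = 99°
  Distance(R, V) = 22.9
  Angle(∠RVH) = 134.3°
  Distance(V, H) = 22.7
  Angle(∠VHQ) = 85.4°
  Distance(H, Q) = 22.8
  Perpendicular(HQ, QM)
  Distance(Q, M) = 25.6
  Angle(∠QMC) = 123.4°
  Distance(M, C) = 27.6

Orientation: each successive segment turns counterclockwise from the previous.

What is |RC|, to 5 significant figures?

19.997

R is at the origin; RV runs at 99.0° with length 22.9, so V = (-3.5823, 22.618). ∠RVH = 134.3° gives VH at 144.70° from the x-axis; with |VH| = 22.7, H = (-22.109, 35.735). ∠VHQ = 85.4° gives HQ at -120.70° from the x-axis; with |HQ| = 22.8, Q = (-33.749, 16.131). HQ ⟂ QM, so QM runs at -30.700°; with |QM| = 25.6, M = (-11.737, 3.0609). ∠QMC = 123.4° gives MC at 25.900° from the x-axis; with |MC| = 27.6, C = (13.091, 15.117). Then |RC| = |C − R| = 19.997.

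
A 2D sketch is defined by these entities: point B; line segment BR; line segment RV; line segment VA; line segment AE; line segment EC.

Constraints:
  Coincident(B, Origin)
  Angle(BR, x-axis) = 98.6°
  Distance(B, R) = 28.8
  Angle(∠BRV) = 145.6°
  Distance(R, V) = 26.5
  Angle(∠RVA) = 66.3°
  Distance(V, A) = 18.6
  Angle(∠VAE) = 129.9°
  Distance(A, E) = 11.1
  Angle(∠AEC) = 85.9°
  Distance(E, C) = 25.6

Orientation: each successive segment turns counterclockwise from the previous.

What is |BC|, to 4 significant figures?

34.13

B is at the origin; BR runs at 98.6° with length 28.8, so R = (-4.307, 28.48). ∠BRV = 145.6° gives RV at 133.0° from the x-axis; with |RV| = 26.5, V = (-22.38, 47.86). ∠RVA = 66.3° gives VA at -113.3° from the x-axis; with |VA| = 18.6, A = (-29.74, 30.77). ∠VAE = 129.9° gives AE at -63.20° from the x-axis; with |AE| = 11.1, E = (-24.73, 20.87). ∠AEC = 85.9° gives EC at 30.90° from the x-axis; with |EC| = 25.6, C = (-2.766, 34.01). Then |BC| = |C − B| = 34.13.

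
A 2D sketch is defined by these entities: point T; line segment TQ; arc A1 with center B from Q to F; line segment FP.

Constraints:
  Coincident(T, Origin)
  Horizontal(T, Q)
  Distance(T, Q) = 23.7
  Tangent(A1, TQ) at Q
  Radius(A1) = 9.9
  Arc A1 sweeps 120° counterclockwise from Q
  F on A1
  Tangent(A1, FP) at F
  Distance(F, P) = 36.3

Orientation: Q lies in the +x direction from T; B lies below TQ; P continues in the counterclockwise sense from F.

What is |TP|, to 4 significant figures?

57.01

T is at the origin; T and Q share the same y with |TQ| = 23.7 and Q on the +x side, so Q = (23.70, 0.000). Tangency of A1 to TQ means the radius BQ is perpendicular to TQ, so B = Q + (0, -9.9) = (23.70, -9.900). On A1, Q sits at bearing 90° from B; a 120° counterclockwise sweep puts F at bearing 210°, so F = B + 9.9·(cos 210°, sin 210°) = (15.13, -14.85). A1 meets FP tangentially, so BF is at right angles to FP, so FP runs along (−sin 210°, cos 210°); with |FP| = 36.3, P = (33.28, -46.29). Then |TP| = |P − T| = 57.01.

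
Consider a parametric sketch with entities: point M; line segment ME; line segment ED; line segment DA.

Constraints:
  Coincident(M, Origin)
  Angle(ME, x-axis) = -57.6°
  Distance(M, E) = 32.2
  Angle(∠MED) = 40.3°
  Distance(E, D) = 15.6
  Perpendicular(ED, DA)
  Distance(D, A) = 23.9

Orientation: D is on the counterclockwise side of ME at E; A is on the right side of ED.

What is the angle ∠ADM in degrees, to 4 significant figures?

156.7°

∠MED = 40.3°, so ED runs at -57.6° + (180° − 40.3°) = 82.10° from the x-axis; with |ED| = 15.6, D = E + 15.6·(cos 82.10°, sin 82.10°) = (19.40, -11.74). ED ⟂ DA; with |DA| = 23.9 on the right of ED, A = D + 23.9·(0.9905, -0.1374) = (43.07, -15.02). Then cos ∠ADM = DA·DM / (|DA||DM|), giving 156.7°.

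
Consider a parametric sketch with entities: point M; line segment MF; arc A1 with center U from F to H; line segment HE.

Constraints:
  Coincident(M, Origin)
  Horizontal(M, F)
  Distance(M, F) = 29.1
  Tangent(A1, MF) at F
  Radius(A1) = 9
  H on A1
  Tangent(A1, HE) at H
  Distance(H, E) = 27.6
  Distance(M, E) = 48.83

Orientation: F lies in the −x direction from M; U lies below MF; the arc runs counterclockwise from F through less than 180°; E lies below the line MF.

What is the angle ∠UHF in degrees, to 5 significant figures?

37.531°

Checks: M.y = 0.00, F.y = 0.00 ✓; |UH| = 9.000 ✓; ∠(UH, HE) = 90.00° ✓; |HE| = 27.60 ✓; |ME| = 48.83 ✓.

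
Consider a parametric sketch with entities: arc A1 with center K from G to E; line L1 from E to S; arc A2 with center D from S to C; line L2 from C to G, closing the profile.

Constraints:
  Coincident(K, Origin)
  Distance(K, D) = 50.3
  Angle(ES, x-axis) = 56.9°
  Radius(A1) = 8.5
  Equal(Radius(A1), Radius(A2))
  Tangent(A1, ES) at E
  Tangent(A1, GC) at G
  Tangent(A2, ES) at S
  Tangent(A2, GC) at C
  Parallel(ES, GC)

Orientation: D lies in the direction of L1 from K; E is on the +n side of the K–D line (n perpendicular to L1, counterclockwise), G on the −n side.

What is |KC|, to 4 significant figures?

51.01

The slot axis is L1's direction at 56.9°, so u = (cos 56.9°, sin 56.9°) = (0.5461, 0.8377) and n = (−sin 56.9°, cos 56.9°) = (-0.8377, 0.5461). K is at the origin and D lies 50.3 along u from K, so D = 50.3·u = (27.47, 42.14). Tangency of A1 to both parallel lines with radius 8.5 puts E and G at K ± 8.5·n: E = (-7.121, 4.642), G = (7.121, -4.642). Equal radii place S and C the same way about D: S = D + 8.5·n = (20.35, 46.78), C = D − 8.5·n = (34.59, 37.50). Then |KC| = |C − K| = 51.01.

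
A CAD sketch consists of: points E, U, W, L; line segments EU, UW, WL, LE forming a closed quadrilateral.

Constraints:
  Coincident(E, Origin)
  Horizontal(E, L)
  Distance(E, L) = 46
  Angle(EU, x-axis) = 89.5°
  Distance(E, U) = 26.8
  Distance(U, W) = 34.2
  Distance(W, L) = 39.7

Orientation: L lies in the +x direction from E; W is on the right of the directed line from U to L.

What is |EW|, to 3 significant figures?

9.64

E is at the origin; EL is horizontal with |EL| = 46.0 and L in +x, so L = (46.0, 0). EU runs at 89.5° with |EU| = 26.8, so U = (0.234, 26.8). W is determined by |UW| = 34.2 and |WL| = 39.7 together: it lies at the intersection of circle(U, 34.2) and circle(L, 39.7). With |UL| = 53.0, the foot of the radical line on UL is 22.7 from U and the perpendicular offset is √(34.2² − 22.7²) = 25.6. Taking the right-of-UL solution: W = (6.88, -6.75).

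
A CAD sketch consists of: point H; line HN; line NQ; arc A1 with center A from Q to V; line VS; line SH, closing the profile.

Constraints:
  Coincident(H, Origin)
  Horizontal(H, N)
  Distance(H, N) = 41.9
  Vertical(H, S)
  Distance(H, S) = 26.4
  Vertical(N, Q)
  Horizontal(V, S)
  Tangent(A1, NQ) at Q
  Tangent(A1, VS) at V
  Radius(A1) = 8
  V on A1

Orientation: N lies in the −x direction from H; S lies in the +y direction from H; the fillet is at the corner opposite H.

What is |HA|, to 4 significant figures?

38.57

H is at the origin; HN is horizontal with |HN| = 41.9 and N on the −x side, so N = (-41.90, 0.000). HS is vertical with |HS| = 26.4 and S on the +y side, so S = (0.000, 26.40). The virtual corner opposite H is at (-41.90, 26.40). Tangency of A1 to NQ means the radius AQ is perpendicular to NQ and tangency of A1 to VS means the radius AV is perpendicular to VS, with radius 8.0, so the center A sits 8.0 in from both sides at A = (-33.90, 18.40). Then |HA| = |A − H| = 38.57.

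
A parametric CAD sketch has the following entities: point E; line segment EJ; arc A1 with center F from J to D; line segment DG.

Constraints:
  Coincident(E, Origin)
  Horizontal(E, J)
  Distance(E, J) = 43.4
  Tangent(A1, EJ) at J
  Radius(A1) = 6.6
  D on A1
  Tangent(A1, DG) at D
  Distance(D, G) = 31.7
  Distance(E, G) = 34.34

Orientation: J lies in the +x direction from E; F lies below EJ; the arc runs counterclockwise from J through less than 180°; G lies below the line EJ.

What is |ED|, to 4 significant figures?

38.16

Checks: |EJ| = 43.40 ✓; |FD| = 6.600 ✓; ∠(FD, DG) = 90.00° ✓; |DG| = 31.70 ✓; |EG| = 34.34 ✓.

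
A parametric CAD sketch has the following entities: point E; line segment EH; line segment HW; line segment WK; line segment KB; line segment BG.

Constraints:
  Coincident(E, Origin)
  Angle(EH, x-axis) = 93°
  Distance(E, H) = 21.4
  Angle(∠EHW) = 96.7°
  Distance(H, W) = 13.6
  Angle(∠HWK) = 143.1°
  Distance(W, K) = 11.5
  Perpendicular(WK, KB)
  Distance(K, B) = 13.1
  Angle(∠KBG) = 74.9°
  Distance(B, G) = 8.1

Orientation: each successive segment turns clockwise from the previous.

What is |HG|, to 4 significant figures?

14.83

E is at the origin; EH runs at 93.0° with length 21.4, so H = (-1.120, 21.37). ∠EHW = 96.7° gives HW at 9.700° from the x-axis; with |HW| = 13.6, W = (12.29, 23.66). ∠HWK = 143.1° gives WK at -27.20° from the x-axis; with |WK| = 11.5, K = (22.51, 18.41). The perpendicularity gives KB at right angles to WK, so KB runs at -117.2°; with |KB| = 13.1, B = (16.53, 6.754). ∠KBG = 74.9° gives BG at 137.7° from the x-axis; with |BG| = 8.1, G = (10.53, 12.21). Then |HG| = |G − H| = 14.83.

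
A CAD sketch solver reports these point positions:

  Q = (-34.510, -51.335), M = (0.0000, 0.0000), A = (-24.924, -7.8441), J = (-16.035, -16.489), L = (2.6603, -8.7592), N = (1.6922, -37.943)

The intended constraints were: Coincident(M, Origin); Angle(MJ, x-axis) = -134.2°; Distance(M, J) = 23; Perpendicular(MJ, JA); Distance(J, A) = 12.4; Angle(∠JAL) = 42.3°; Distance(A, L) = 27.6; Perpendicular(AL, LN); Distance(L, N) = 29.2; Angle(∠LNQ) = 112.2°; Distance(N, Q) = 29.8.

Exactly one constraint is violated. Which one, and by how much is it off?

Distance(N, Q) = 29.8 — off by 8.80.

M = (0.00, 0.00) ✓; MJ at -134.2° ✓; |MJ| = 23.00 ✓; ∠(MJ, JA) = 90.00° ✓; |JA| = 12.40 ✓; ∠JAL = 42.30° ✓; |AL| = 27.60 ✓; ∠(AL, LN) = 90.00° ✓; |LN| = 29.20 ✓; ∠LNQ = 112.2° ✓; |NQ| = 38.60 ✗.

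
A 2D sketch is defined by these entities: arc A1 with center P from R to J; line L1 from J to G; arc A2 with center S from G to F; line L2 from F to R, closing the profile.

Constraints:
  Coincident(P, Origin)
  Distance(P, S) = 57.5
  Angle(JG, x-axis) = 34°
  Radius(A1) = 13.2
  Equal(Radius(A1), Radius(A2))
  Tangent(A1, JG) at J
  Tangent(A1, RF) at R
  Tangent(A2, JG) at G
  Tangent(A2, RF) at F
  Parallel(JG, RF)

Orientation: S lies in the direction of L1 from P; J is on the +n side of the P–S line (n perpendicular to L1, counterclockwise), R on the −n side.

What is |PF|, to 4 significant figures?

59.00

The slot axis is L1's direction at 34.0°, so u = (cos 34.0°, sin 34.0°) = (0.8290, 0.5592) and n = (−sin 34.0°, cos 34.0°) = (-0.5592, 0.8290). P is at the origin and S lies 57.5 along u from P, so S = 57.5·u = (47.67, 32.15). Tangency of A1 to both parallel lines with radius 13.2 puts J and R at P ± 13.2·n: J = (-7.381, 10.94), R = (7.381, -10.94). Equal radii place G and F the same way about S: G = S + 13.2·n = (40.29, 43.10), F = S − 13.2·n = (55.05, 21.21). Then |PF| = |F − P| = 59.00.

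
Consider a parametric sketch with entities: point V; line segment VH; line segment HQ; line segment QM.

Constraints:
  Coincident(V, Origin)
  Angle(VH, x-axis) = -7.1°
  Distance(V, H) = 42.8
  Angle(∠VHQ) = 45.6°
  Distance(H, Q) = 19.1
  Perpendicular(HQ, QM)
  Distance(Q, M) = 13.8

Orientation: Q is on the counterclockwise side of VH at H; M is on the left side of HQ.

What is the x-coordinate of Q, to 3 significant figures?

30.9

V is at the origin; VH runs at -7.1° with length 42.8, so H = 42.8·(cos -7.1°, sin -7.1°) = (42.5, -5.29). ∠VHQ = 45.6°, so HQ runs at -7.1° + (180° − 45.6°) = 127° from the x-axis; with |HQ| = 19.1, Q = H + 19.1·(cos 127°, sin 127°) = (30.9, 9.90). So Q.x = 30.9.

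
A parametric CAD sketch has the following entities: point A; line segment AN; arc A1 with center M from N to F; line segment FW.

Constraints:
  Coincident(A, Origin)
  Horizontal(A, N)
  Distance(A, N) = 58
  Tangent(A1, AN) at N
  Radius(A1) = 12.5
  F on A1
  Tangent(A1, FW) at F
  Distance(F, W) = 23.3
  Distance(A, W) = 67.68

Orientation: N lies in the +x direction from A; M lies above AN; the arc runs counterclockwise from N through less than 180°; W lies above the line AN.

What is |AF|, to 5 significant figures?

71.103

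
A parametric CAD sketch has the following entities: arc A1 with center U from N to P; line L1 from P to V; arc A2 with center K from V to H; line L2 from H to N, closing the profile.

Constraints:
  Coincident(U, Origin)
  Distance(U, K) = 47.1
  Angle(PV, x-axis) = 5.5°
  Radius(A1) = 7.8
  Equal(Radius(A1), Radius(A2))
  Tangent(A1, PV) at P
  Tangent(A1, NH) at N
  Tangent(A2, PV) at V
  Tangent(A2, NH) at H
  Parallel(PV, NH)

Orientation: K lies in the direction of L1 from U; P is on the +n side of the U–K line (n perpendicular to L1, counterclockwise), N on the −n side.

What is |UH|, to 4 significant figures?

47.74

The slot axis is L1's direction at 5.5°, so u = (cos 5.5°, sin 5.5°) = (0.9954, 0.09585) and n = (−sin 5.5°, cos 5.5°) = (-0.09585, 0.9954). U is at the origin and K lies 47.1 along u from U, so K = 47.1·u = (46.88, 4.514). Tangency of A1 to both parallel lines with radius 7.8 puts P and N at U ± 7.8·n: P = (-0.7476, 7.764), N = (0.7476, -7.764). Equal radii place V and H the same way about K: V = K + 7.8·n = (46.14, 12.28), H = K − 7.8·n = (47.63, -3.250). Then |UH| = |H − U| = 47.74.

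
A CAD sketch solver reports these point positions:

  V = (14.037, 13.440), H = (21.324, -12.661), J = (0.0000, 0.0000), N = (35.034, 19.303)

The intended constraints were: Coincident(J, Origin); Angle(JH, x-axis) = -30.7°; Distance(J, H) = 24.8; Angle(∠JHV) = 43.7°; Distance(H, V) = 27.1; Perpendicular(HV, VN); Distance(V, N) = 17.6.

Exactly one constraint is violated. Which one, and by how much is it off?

Distance(V, N) = 17.6 — off by 4.20.

J = (0.00, 0.00) ✓; JH at -30.70° ✓; |JH| = 24.80 ✓; ∠JHV = 43.70° ✓; |HV| = 27.10 ✓; ∠(HV, VN) = 90.00° ✓; |VN| = 21.80 ✗.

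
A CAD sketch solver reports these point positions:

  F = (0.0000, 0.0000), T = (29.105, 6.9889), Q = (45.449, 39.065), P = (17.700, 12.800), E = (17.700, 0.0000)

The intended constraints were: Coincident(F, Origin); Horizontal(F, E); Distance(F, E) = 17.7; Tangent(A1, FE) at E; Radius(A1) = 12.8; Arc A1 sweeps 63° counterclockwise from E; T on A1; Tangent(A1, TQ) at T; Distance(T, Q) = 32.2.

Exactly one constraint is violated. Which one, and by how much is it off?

Distance(T, Q) = 32.2 — off by 3.80.

F = (0.00, 0.00) ✓; F.y = 0.00, E.y = 0.00 ✓; |FE| = 17.70 ✓; ∠(PE, EF) = 90.00° ✓; |PE| = 12.80 ✓; bearing(P→T) − bearing(P→E) = 63.00° ✓; |PT| = 12.80 ✓; ∠(PT, TQ) = 90.00° ✓; |TQ| = 36.00 ✗.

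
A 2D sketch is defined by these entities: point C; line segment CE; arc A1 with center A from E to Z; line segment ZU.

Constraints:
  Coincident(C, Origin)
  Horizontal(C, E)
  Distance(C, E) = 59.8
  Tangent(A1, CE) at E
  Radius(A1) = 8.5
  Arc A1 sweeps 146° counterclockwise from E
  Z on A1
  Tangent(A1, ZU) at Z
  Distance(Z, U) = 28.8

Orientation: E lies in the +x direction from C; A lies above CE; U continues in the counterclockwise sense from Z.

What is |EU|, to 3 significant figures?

37.0

On A1, E sits at bearing -90° from A; a 146° counterclockwise sweep puts Z at bearing 56°, so Z = A + 8.5·(cos 56°, sin 56°) = (64.6, 15.5). A1 meets ZU tangentially, so AZ is at right angles to ZU, so ZU runs along (−sin 56°, cos 56°); with |ZU| = 28.8, U = (40.7, 31.7). Then |EU| = |U − E| = 37.0.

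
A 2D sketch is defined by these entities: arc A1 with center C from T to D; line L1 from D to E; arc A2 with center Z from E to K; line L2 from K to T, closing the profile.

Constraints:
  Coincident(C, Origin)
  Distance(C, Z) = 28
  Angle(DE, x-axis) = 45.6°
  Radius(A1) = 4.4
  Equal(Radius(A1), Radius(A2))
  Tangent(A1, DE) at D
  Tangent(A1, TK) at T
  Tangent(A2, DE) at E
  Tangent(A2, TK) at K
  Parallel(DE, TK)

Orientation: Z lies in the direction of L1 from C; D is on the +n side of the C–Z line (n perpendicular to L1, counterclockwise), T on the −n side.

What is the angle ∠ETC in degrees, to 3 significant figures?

72.6°

The slot axis is L1's direction at 45.6°, so u = (cos 45.6°, sin 45.6°) = (0.700, 0.714) and n = (−sin 45.6°, cos 45.6°) = (-0.714, 0.700). C is at the origin and Z lies 28.0 along u from C, so Z = 28.0·u = (19.6, 20.0). Tangency of A1 to both parallel lines with radius 4.4 puts D and T at C ± 4.4·n: D = (-3.14, 3.08), T = (3.14, -3.08). Equal radii place E and K the same way about Z: E = Z + 4.4·n = (16.4, 23.1), K = Z − 4.4·n = (22.7, 16.9). Then cos ∠ETC = TE·TC / (|TE||TC|), giving 72.6°.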